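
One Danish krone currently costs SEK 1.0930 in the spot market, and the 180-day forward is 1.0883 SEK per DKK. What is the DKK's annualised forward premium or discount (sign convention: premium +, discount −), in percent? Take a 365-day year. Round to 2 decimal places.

T = 180/365 years.
DKK trades forward at -0.43001% vs spot over the period.
Annualise by dividing by T: -0.0043001 / (180/365) = -0.008720 → -0.87%.

-0.87%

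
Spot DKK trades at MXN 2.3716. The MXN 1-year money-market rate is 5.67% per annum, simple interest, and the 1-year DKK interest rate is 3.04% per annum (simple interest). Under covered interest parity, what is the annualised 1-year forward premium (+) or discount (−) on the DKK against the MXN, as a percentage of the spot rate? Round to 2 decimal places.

+2.55%

T = 1 year.
No-arbitrage forward: 2.3716 × 1.056700 / 1.030400 = 2.4321329 MXN/DKK.
Annualised premium = (F − S)/S × (1/T) = (2.4321329 − 2.3716)/2.3716 ÷ 1 = 2.55%.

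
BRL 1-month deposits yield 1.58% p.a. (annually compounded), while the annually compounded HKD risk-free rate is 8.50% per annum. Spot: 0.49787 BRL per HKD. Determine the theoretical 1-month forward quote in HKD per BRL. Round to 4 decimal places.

2.0196

T = 1/12 years.
BRL growth factor: (1 + 0.0158)^(1/12) = 1.0013072.
HKD growth factor: (1 + 0.0850)^(1/12) = 1.0068215.
CIP: F = S · (grow BRL)/(grow HKD) = 0.49787 × 1.0013072/1.0068215 = 0.4951432 BRL per HKD.
Quoted the other way: 1/0.4951432 = 2.0196 HKD per BRL.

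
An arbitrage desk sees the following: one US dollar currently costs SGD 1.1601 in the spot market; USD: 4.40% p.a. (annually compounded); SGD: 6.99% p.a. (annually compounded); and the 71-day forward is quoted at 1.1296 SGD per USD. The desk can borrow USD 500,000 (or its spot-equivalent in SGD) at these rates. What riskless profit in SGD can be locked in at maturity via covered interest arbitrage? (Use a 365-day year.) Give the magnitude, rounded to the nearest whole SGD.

T = 71/365 years.
Route A — deposit USD, sell forward: 500,000 × 1.00841113 × 1.1296 = SGD 569,550.61.
Route B — convert at spot, deposit SGD: 500,000 × 1.1601 × 1.01322956 = SGD 587,723.81.
The quoted forward undervalues USD, so borrow USD, convert to SGD at spot, deposit the SGD at 6.99%, and buy USD forward at 1.1296 to cover the loan.
The gap between the two covered legs is SGD 18,173.

SGD 18,173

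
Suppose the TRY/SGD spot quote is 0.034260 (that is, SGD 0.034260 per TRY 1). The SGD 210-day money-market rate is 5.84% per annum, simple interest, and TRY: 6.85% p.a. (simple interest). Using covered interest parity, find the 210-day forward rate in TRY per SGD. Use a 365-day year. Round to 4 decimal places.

T = 210/365 years.
SGD growth factor: 1 + 0.0584×210/365 = 1.033600.
TRY growth factor: 1 + 0.0685×210/365 = 1.03941096.
Forward (SGD per TRY) = 0.03426 × 1.033600 / 1.03941096 = 0.034068465.
Quoted the other way: 1/0.034068465 = 29.3527 TRY per SGD.

29.3527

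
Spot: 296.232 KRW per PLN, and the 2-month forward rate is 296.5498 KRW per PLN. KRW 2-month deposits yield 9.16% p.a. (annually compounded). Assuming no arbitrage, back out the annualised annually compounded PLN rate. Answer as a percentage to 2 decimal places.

8.46%

T = 2/12 years.
CIP gives F = S · g_KRW/g_PLN, so g_KRW/g_PLN = 296.5498/296.232 = 1.0010728.
KRW growth factor: (1 + 0.0916)^(2/12) = 1.0147146.
So the PLN growth factor = 1.0136272.
Annualise: 1.0136272^(12/2) − 1 = 0.084600 = 8.46%.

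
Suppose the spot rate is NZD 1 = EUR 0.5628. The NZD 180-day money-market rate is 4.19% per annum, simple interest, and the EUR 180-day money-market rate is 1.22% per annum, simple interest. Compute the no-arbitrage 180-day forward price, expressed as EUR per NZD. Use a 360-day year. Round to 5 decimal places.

0.55461

T = 180/360 years.
EUR accumulates by 1 + 0.0122×180/360 = 1.006100.
NZD accumulates by 1 + 0.0419×180/360 = 1.020950.
CIP: F = S · (grow EUR)/(grow NZD) = 0.5628 × 1.006100/1.020950 = 0.5546139 EUR per NZD.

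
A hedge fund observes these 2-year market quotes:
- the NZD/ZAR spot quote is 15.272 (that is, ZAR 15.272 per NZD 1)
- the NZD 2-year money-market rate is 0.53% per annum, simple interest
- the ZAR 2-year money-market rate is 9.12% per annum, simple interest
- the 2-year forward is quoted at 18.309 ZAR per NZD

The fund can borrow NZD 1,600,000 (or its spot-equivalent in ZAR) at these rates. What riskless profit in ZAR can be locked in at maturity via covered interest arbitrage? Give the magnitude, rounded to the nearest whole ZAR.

T = 2 years.
Keep in NZD, deliver into the forward: 1,600,000·1.010600·18.309 = ZAR 29,604,920.64.
Swap to ZAR now, deposit: 1,600,000·15.272·1.182400 = ZAR 28,892,180.48.
The quoted forward overvalues NZD, so borrow ZAR, buy NZD at spot, deposit the NZD at 0.53%, and sell the proceeds forward at 18.309.
Profit = 29,604,920.64 − 28,892,180.48 = ZAR 712,740.

ZAR 712,740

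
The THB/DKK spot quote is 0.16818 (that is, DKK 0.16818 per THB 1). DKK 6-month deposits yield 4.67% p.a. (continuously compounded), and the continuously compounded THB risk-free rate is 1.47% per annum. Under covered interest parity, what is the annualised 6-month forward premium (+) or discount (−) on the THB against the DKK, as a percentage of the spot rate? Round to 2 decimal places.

+3.23%

T = 6/12 years.
CIP forward (DKK per THB) = 0.16818 × 1.0236247/1.0073771 = 0.17089251.
(F − S)/S ÷ T = (0.17089251 − 0.16818)/0.16818/(6/12) = 0.032257 → 3.23%.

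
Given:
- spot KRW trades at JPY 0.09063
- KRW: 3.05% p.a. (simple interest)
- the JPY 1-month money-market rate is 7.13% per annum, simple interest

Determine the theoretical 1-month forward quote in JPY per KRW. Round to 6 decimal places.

T = 1/12 years.
JPY accumulates by 1 + 0.0713×1/12 = 1.0059417.
KRW accumulates by 1 + 0.0305×1/12 = 1.0025417.
CIP: F = S · (grow JPY)/(grow KRW) = 0.09063 × 1.0059417/1.0025417 = 0.09093736 JPY per KRW.

0.090937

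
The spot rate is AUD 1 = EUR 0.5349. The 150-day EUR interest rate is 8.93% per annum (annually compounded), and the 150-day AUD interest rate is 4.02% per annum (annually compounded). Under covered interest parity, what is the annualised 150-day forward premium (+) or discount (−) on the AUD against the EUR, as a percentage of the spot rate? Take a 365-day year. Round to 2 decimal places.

+4.66%

T = 150/365 years.
No-arbitrage forward: 0.5349 × 1.0357766 / 1.016329 = 0.5451354 EUR/AUD.
Annualised premium = (F − S)/S × (1/T) = (0.5451354 − 0.5349)/0.5349 ÷ (150/365) = 4.66%.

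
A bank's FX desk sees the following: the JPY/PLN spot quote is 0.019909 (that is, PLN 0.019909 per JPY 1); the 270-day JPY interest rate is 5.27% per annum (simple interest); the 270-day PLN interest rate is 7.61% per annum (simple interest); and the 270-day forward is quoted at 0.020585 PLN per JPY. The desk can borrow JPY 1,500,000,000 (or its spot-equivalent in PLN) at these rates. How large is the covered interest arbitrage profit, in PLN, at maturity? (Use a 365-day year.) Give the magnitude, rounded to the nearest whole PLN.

PLN 536,604

T = 270/365 years.
Route A — deposit JPY, sell forward: 1,500,000,000 × 1.0389835616 × 0.020585 = PLN 32,081,214.92.
Route B — convert at spot, deposit PLN: 1,500,000,000 × 0.019909 × 1.0562931507 = PLN 31,544,610.51.
The quoted forward overvalues JPY, so borrow PLN, buy JPY at spot, deposit the JPY at 5.27%, and sell the proceeds forward at 0.020585.
The gap between the two covered legs is PLN 536,604.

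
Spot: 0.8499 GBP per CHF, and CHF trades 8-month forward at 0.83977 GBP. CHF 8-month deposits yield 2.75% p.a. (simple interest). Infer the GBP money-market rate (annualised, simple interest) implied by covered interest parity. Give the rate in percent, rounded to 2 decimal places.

T = 8/12 years.
F/S = 0.83977/0.8499 = 0.9880810 = (growth of GBP) / (growth of CHF).
The CHF side grows by 1 + 0.0275×8/12 = 1.0183333.
That pins the GBP growth at 1.0061958.
r = (1.0061958 − 1)/(8/12) = 0.009294 → 0.93%.

0.93%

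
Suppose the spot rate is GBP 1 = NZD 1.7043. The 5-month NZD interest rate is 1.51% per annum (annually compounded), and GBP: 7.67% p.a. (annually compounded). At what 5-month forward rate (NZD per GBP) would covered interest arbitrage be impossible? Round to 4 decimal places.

1.6630

T = 5/12 years.
Growth of 1 NZD over T: (1 + 0.0151)^(5/12) = 1.0062642.
Growth of 1 GBP over T: (1 + 0.0767)^(5/12) = 1.031271.
CIP: F = S · (grow NZD)/(grow GBP) = 1.7043 × 1.0062642/1.031271 = 1.662973 NZD per GBP.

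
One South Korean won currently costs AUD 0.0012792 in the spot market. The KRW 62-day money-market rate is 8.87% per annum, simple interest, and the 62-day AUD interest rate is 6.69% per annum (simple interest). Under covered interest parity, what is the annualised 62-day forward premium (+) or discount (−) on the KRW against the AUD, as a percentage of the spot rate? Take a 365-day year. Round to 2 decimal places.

T = 62/365 years.
No-arbitrage forward: 0.0012792 × 1.0113638 / 1.0150668 = 0.0012745334 AUD/KRW.
Annualised premium = (F − S)/S × (1/T) = (0.0012745334 − 0.0012792)/0.0012792 ÷ (62/365) = -2.15%.

-2.15%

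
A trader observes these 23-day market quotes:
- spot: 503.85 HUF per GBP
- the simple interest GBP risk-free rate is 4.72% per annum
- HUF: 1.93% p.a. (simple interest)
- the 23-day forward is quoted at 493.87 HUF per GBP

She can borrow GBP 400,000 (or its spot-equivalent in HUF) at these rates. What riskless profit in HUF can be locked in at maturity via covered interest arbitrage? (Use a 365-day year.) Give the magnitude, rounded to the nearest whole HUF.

HUF 3,649,549

T = 23/365 years.
Invest the GBP and cover forward: 400,000 × 1.00297424658 × 493.87 = HUF 198,135,556.46.
Convert at spot and invest in HUF: 400,000 × 503.85 × 1.00121616438 = HUF 201,785,105.77.
The quoted forward undervalues GBP, so borrow GBP, convert to HUF at spot, deposit the HUF at 1.93%, and buy GBP forward at 493.87 to cover the loan.
Arbitrage profit = |198,135,556.46 − 201,785,105.77| = HUF 3,649,549.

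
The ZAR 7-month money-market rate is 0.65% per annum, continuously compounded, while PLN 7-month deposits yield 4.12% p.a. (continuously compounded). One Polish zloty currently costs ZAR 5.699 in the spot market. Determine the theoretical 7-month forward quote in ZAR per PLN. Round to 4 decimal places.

5.5848

T = 7/12 years.
ZAR growth factor: e^(0.0065×7/12) = 1.0037989.
Growth of 1 PLN over T: e^(0.0412×7/12) = 1.0243245.
So F = 5.699 × 1.0037989 / 1.0243245 = 5.584802 (ZAR/PLN).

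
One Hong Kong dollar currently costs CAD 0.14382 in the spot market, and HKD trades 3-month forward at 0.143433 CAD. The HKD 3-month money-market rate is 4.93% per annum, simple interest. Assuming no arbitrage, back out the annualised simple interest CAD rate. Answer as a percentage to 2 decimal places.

T = 3/12 years.
CIP gives F = S · g_CAD/g_HKD, so g_CAD/g_HKD = 0.143433/0.14382 = 0.9973091.
HKD growth factor: 1 + 0.0493×3/12 = 1.012325.
So the CAD growth factor = 1.0096009.
(1.0096009 − 1)/T = 0.038404, i.e. 3.84%.

3.84%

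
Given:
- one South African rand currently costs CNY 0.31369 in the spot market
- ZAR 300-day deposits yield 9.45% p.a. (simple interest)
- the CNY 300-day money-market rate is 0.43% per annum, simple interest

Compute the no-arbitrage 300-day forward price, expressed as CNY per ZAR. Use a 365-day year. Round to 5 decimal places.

0.29211

T = 300/365 years.
CNY growth factor: 1 + 0.0043×300/365 = 1.0035342.
Growth of 1 ZAR over T: 1 + 0.0945×300/365 = 1.0776712.
So F = 0.31369 × 1.0035342 / 1.0776712 = 0.2921101 (CNY/ZAR).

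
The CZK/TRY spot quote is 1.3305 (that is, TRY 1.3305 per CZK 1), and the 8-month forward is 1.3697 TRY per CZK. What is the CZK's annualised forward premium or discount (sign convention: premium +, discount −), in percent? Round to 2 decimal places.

T = 8/12 years.
CZK trades forward at +2.94626% vs spot over the period.
×(1/T) gives 4.42% p.a.

+4.42%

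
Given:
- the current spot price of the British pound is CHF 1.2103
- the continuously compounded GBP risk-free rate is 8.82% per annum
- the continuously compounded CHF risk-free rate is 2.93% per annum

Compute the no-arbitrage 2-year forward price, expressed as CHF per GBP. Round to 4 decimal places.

1.0758

T = 2 years.
CHF growth factor: e^(0.0293×2) = 1.060351.
GBP accumulates by e^(0.0882×2) = 1.1929151.
Forward (CHF per GBP) = 1.2103 × 1.060351 / 1.1929151 = 1.075804.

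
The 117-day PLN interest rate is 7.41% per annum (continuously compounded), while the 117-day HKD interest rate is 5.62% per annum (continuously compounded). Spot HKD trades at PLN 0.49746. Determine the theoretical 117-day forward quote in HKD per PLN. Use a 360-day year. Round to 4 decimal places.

T = 117/360 years.
PLN growth factor: e^(0.0741×117/360) = 1.0243748.
HKD growth factor: e^(0.0562×117/360) = 1.0184328.
CIP: F = S · (grow PLN)/(grow HKD) = 0.49746 × 1.0243748/1.0184328 = 0.5003624 PLN per HKD.
Invert for HKD per PLN: 1 / 0.5003624 = 1.9986.

1.9986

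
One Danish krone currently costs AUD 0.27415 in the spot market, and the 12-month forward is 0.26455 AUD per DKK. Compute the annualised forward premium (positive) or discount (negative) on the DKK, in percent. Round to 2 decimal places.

T = 1 year.
(F − S)/S = (0.26455 − 0.27415)/0.27415 = -0.0350173.
Per annum: -0.0350173 / 1 = -0.035017 = -3.50%.

-3.50%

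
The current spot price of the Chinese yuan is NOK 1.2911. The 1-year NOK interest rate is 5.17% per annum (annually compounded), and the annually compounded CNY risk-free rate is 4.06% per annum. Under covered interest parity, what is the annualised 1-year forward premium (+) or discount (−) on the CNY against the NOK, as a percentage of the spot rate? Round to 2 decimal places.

+1.07%

T = 1 year.
F = S · g_NOK/g_CNY = 1.2911 × 1.051700/1.040600 = 1.3048721.
(F − S)/S ÷ T = (1.3048721 − 1.2911)/1.2911/1 = 0.010667 → 1.07%.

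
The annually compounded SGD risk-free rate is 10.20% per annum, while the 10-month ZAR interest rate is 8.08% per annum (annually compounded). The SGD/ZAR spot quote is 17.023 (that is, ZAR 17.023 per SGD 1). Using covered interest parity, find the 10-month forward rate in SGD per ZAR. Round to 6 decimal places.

0.059703

T = 10/12 years.
ZAR accumulates by (1 + 0.0808)^(10/12) = 1.0668936.
SGD growth factor: (1 + 0.1020)^(10/12) = 1.0843047.
CIP: F = S · (grow ZAR)/(grow SGD) = 17.023 × 1.0668936/1.0843047 = 16.74966 ZAR per SGD.
Quoted the other way: 1/16.74966 = 0.059703 SGD per ZAR.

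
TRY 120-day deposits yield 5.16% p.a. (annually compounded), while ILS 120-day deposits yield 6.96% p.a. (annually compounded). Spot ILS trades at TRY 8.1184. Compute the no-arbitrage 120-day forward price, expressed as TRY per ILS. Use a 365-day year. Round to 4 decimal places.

8.0732

T = 120/365 years.
Growth of 1 TRY over T: (1 + 0.0516)^(120/365) = 1.0166788.
ILS accumulates by (1 + 0.0696)^(120/365) = 1.0223675.
So F = 8.1184 × 1.0166788 / 1.0223675 = 8.073227 (TRY/ILS).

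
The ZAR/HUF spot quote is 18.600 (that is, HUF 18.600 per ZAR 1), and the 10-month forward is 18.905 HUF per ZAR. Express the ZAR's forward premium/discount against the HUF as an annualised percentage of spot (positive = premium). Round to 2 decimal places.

T = 10/12 years.
(F − S)/S = (18.905 − 18.6)/18.6 = 0.0163978.
Per annum: 0.0163978 / (10/12) = 0.019677 = 1.97%.

+1.97%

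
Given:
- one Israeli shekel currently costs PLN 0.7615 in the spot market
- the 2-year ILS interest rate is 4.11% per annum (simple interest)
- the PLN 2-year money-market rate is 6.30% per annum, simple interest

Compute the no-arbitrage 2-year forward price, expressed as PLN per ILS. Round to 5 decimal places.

0.79232

T = 2 years.
PLN growth factor: 1 + 0.0630×2 = 1.126000.
ILS growth factor: 1 + 0.0411×2 = 1.082200.
CIP: F = S · (grow PLN)/(grow ILS) = 0.7615 × 1.126000/1.082200 = 0.7923203 PLN per ILS.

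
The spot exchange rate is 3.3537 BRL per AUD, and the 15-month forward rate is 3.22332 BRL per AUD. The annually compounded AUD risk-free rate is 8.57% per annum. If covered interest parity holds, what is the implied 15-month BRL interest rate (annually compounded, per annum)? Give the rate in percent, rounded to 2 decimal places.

5.18%

T = 15/12 years.
By CIP, F/S equals the BRL-to-AUD growth ratio: 3.22332/3.3537 = 0.9611235.
AUD growth factor: (1 + 0.0857)^(15/12) = 1.1082489.
Hence g_BRL = 1.0651641.
Annualise: 1.0651641^(12/15) − 1 = 0.051800 = 5.18%.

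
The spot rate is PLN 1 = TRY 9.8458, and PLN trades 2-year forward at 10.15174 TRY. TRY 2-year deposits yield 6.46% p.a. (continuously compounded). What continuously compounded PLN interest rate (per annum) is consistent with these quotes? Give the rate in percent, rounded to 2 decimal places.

T = 2 years.
CIP gives F = S · g_TRY/g_PLN, so g_TRY/g_PLN = 10.15174/9.8458 = 1.0310731.
TRY growth factor: e^(0.0646×2) = 1.1379177.
So the PLN growth factor = 1.1036247.
Take logs: ln 1.1036247 / 2 = 0.049300, so 4.93%.

4.93%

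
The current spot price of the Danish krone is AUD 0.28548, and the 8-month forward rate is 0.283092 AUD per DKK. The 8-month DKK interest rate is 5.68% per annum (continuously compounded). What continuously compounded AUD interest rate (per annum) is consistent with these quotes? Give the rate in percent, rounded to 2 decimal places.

4.42%

T = 8/12 years.
CIP gives F = S · g_AUD/g_DKK, so g_AUD/g_DKK = 0.283092/0.28548 = 0.9916351.
The DKK side grows by e^(0.0568×8/12) = 1.0385927.
That pins the AUD growth at 1.029905.
Take logs: ln 1.029905 / (8/12) = 0.044200, so 4.42%.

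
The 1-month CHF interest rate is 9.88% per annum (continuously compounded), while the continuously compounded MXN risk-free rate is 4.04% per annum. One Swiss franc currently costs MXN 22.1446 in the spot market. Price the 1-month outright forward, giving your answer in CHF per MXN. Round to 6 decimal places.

0.045378

T = 1/12 years.
MXN accumulates by e^(0.0404×1/12) = 1.0033723.
CHF growth factor: e^(0.0988×1/12) = 1.0082673.
So F = 22.1446 × 1.0033723 / 1.0082673 = 22.03709 (MXN/CHF).
Invert for CHF per MXN: 1 / 22.03709 = 0.045378.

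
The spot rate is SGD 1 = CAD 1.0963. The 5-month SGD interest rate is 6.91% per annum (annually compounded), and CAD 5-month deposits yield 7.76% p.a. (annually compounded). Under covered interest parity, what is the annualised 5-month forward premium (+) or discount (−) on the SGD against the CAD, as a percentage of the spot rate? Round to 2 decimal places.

+0.79%

T = 5/12 years.
F = S · g_CAD/g_SGD = 1.0963 × 1.0316301/1.0282317 = 1.0999234.
(F − S)/S ÷ T = (1.0999234 − 1.0963)/1.0963/(5/12) = 0.007932 → 0.79%.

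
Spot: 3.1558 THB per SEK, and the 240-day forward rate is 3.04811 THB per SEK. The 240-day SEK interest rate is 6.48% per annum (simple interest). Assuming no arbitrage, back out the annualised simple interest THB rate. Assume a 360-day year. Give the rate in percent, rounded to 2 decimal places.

T = 240/360 years.
F/S = 3.04811/3.1558 = 0.9658755 = (growth of THB) / (growth of SEK).
The SEK side grows by 1 + 0.0648×240/360 = 1.043200.
Hence g_THB = 1.0076013.
r = (1.0076013 − 1)/(240/360) = 0.011402 → 1.14%.

1.14%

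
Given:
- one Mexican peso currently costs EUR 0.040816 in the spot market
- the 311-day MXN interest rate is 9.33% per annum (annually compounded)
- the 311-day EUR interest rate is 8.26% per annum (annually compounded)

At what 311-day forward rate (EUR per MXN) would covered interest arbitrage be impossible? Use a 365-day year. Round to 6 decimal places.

0.040475

T = 311/365 years.
Growth of 1 EUR over T: (1 + 0.0826)^(311/365) = 1.0699627.
MXN growth factor: (1 + 0.0933)^(311/365) = 1.0789667.
So F = 0.040816 × 1.0699627 / 1.0789667 = 0.04047539 (EUR/MXN).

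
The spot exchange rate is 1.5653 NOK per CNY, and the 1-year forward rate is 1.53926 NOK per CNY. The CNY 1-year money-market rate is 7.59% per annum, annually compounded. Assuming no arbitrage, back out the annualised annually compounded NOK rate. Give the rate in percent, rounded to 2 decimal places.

T = 1 year.
CIP gives F = S · g_NOK/g_CNY, so g_NOK/g_CNY = 1.53926/1.5653 = 0.9833642.
The CNY side grows by (1 + 0.0759)^1 = 1.075900.
Hence g_NOK = 1.0580015.
r = 1.0580015^(1/1) − 1 = 0.058002 → 5.80%.

5.80%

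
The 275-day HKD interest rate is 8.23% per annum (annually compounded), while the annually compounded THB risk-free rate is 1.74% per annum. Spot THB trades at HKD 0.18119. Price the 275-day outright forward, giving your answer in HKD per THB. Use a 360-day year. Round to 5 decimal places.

T = 275/360 years.
Growth of 1 HKD over T: (1 + 0.0823)^(275/360) = 1.062277.
Growth of 1 THB over T: (1 + 0.0174)^(275/360) = 1.0132646.
So F = 0.18119 × 1.062277 / 1.0132646 = 0.1899543 (HKD/THB).

0.18995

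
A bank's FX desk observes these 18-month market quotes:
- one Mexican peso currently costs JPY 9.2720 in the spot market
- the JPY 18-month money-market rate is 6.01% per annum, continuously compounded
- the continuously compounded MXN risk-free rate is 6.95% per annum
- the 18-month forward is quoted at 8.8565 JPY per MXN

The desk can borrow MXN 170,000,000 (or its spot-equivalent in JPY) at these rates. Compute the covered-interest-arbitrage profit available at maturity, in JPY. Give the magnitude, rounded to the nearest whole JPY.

JPY 53,902,294

T = 18/12 years.
Route A — deposit MXN, sell forward: 170,000,000 × 1.109877889707 × 8.8565 = JPY 1,671,037,700.13.
Route B — convert at spot, deposit JPY: 170,000,000 × 9.2720 × 1.094338422158 = JPY 1,724,939,994.54.
The quoted forward undervalues MXN, so borrow MXN, convert to JPY at spot, deposit the JPY at 6.01%, and buy MXN forward at 8.8565 to cover the loan.
Arbitrage profit = |1,671,037,700.13 − 1,724,939,994.54| = JPY 53,902,294.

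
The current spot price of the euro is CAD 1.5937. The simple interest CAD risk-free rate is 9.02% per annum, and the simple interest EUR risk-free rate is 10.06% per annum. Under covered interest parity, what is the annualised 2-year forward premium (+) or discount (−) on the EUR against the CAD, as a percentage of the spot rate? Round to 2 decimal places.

T = 2 years.
No-arbitrage forward: 1.5937 × 1.180400 / 1.201200 = 1.5661035 CAD/EUR.
Annualised premium = (F − S)/S × (1/T) = (1.5661035 − 1.5937)/1.5937 ÷ 2 = -0.87%.

-0.87%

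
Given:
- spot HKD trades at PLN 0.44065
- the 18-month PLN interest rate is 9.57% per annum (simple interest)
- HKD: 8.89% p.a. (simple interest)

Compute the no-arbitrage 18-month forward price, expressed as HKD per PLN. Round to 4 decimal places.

T = 18/12 years.
PLN growth factor: 1 + 0.0957×18/12 = 1.143550.
HKD accumulates by 1 + 0.0889×18/12 = 1.133350.
CIP: F = S · (grow PLN)/(grow HKD) = 0.44065 × 1.143550/1.133350 = 0.4446158 PLN per HKD.
Invert for HKD per PLN: 1 / 0.4446158 = 2.2491.

2.2491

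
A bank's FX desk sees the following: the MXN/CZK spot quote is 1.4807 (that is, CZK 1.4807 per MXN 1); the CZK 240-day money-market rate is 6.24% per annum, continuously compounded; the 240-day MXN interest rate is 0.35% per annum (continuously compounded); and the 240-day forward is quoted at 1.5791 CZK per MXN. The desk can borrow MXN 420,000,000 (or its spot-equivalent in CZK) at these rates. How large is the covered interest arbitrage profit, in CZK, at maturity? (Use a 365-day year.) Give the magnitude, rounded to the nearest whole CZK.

T = 240/365 years.
Route A — deposit MXN, sell forward: 420,000,000 × 1.00230402005 × 1.5791 = CZK 664,750,076.79.
Route B — convert at spot, deposit CZK: 420,000,000 × 1.4807 × 1.0418835043 = CZK 647,941,100.02.
The quoted forward overvalues MXN, so borrow CZK, buy MXN at spot, deposit the MXN at 0.35%, and sell the proceeds forward at 1.5791.
Arbitrage profit = |664,750,076.79 − 647,941,100.02| = CZK 16,808,977.

CZK 16,808,977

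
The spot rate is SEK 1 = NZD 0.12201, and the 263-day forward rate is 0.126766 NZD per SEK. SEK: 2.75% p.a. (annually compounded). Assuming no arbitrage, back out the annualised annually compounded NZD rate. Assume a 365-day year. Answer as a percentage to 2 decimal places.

8.35%

T = 263/365 years.
By CIP, F/S equals the NZD-to-SEK growth ratio: 0.126766/0.12201 = 1.0389804.
The SEK side grows by (1 + 0.0275)^(263/365) = 1.0197398.
So the NZD growth factor = 1.0594897.
r = 1.0594897^(365/263) − 1 = 0.083503 → 8.35%.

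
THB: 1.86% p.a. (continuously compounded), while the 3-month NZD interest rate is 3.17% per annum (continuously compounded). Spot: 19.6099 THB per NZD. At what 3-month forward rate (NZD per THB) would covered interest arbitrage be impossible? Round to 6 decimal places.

T = 3/12 years.
Growth of 1 THB over T: e^(0.0186×3/12) = 1.0046608.
NZD accumulates by e^(0.0317×3/12) = 1.0079565.
Forward (THB per NZD) = 19.6099 × 1.0046608 / 1.0079565 = 19.54578.
Quoted the other way: 1/19.54578 = 0.051162 NZD per THB.

0.051162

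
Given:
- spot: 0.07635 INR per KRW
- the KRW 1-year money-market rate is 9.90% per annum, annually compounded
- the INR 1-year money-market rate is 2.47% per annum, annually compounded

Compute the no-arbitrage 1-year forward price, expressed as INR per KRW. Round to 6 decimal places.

0.071188

T = 1 year.
Growth of 1 INR over T: (1 + 0.0247)^1 = 1.024700.
Growth of 1 KRW over T: (1 + 0.0990)^1 = 1.099000.
CIP: F = S · (grow INR)/(grow KRW) = 0.07635 × 1.024700/1.099000 = 0.07118821 INR per KRW.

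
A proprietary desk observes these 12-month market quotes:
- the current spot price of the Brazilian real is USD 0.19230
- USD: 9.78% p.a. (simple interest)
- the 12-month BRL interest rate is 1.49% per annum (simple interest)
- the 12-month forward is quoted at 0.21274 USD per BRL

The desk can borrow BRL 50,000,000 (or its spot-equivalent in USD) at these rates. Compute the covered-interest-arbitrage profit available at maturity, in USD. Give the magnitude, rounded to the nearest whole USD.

USD 240,144

T = 1 year.
Route A — deposit BRL, sell forward: 50,000,000 × 1.014900 × 0.21274 = USD 10,795,491.30.
Route B — convert at spot, deposit USD: 50,000,000 × 0.19230 × 1.097800 = USD 10,555,347.00.
The quoted forward overvalues BRL, so borrow USD, buy BRL at spot, deposit the BRL at 1.49%, and sell the proceeds forward at 0.21274.
Profit = 10,795,491.30 − 10,555,347.00 = USD 240,144.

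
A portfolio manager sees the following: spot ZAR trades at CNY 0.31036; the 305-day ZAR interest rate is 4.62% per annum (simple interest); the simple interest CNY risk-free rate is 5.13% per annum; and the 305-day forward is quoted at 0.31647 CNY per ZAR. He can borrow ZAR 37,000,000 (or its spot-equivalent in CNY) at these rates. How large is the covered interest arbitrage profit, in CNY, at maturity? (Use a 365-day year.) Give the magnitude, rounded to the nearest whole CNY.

CNY 185,860

T = 305/365 years.
Route A — deposit ZAR, sell forward: 37,000,000 × 1.0386054795 × 0.31647 = CNY 12,161,436.62.
Route B — convert at spot, deposit CNY: 37,000,000 × 0.31036 × 1.0428671233 = CNY 11,975,576.89.
The quoted forward overvalues ZAR, so borrow CNY, buy ZAR at spot, deposit the ZAR at 4.62%, and sell the proceeds forward at 0.31647.
The gap between the two covered legs is CNY 185,860.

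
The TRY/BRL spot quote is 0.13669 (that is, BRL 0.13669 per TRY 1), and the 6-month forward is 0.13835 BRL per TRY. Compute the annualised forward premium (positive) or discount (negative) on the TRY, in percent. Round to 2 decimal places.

+2.43%

T = 6/12 years.
(F − S)/S = (0.13835 − 0.13669)/0.13669 = 0.0121443.
Annualise by dividing by T: 0.0121443 / (6/12) = 0.024289 → 2.43%.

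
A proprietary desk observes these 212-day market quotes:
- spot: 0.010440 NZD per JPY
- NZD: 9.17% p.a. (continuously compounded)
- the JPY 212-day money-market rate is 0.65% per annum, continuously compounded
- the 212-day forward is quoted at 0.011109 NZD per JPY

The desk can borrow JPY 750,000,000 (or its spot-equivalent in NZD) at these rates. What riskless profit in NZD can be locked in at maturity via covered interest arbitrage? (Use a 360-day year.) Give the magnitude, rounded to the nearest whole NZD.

NZD 99,250

T = 212/360 years.
Route A — deposit JPY, sell forward: 750,000,000 × 1.003835113 × 0.011109 = NZD 8,363,703.20.
Route B — convert at spot, deposit NZD: 750,000,000 × 0.010440 × 1.055485775 = NZD 8,264,453.62.
The quoted forward overvalues JPY, so borrow NZD, buy JPY at spot, deposit the JPY at 0.65%, and sell the proceeds forward at 0.011109.
Profit = 8,363,703.20 − 8,264,453.62 = NZD 99,250.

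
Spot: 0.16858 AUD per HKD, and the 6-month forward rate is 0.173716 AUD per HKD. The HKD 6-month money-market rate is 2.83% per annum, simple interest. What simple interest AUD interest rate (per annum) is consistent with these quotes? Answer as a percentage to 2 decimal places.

9.01%

T = 6/12 years.
By CIP, F/S equals the AUD-to-HKD growth ratio: 0.173716/0.16858 = 1.0304662.
The HKD side grows by 1 + 0.0283×6/12 = 1.014150.
So the AUD growth factor = 1.0450473.
(1.0450473 − 1)/T = 0.090095, i.e. 9.01%.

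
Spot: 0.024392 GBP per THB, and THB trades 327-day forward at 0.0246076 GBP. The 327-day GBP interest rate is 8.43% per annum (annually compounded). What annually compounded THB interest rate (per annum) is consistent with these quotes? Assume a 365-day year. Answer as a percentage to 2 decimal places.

T = 327/365 years.
F/S = 0.0246076/0.024392 = 1.0088390 = (growth of GBP) / (growth of THB).
GBP growth factor: (1 + 0.0843)^(327/365) = 1.075202.
That pins the THB growth at 1.0657816.
Annualise: 1.0657816^(365/327) − 1 = 0.073701 = 7.37%.

7.37%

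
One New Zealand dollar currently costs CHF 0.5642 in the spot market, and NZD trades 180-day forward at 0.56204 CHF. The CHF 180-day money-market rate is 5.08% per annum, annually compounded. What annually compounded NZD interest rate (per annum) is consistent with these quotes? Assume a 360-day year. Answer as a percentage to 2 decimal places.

5.89%

T = 180/360 years.
By CIP, F/S equals the CHF-to-NZD growth ratio: 0.56204/0.5642 = 0.9961716.
The CHF side grows by (1 + 0.0508)^(180/360) = 1.0250854.
That pins the NZD growth at 1.0290249.
r = 1.0290249^(360/180) − 1 = 0.058892 → 5.89%.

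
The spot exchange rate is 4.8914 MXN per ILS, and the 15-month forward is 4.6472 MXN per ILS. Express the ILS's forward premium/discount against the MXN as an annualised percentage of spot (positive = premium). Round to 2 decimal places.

-3.99%

T = 15/12 years.
ILS trades forward at -4.99244% vs spot over the period.
Per annum: -0.0499244 / (15/12) = -0.039940 = -3.99%.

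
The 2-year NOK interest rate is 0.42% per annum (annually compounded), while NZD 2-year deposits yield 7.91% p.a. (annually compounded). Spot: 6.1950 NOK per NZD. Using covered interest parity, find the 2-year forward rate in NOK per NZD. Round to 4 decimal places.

T = 2 years.
NOK growth factor: (1 + 0.0042)^2 = 1.0084176.
NZD growth factor: (1 + 0.0791)^2 = 1.1644568.
CIP: F = S · (grow NOK)/(grow NZD) = 6.195 × 1.0084176/1.1644568 = 5.364859 NOK per NZD.

5.3649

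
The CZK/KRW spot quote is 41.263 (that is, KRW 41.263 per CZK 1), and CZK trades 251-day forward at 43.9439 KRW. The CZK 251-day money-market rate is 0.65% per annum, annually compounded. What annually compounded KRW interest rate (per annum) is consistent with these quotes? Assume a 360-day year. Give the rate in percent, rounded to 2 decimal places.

T = 251/360 years.
CIP gives F = S · g_KRW/g_CZK, so g_KRW/g_CZK = 43.9439/41.263 = 1.0649710.
The CZK side grows by (1 + 0.0065)^(251/360) = 1.0045275.
So the KRW growth factor = 1.0697927.
r = 1.0697927^(360/251) − 1 = 0.101599 → 10.16%.

10.16%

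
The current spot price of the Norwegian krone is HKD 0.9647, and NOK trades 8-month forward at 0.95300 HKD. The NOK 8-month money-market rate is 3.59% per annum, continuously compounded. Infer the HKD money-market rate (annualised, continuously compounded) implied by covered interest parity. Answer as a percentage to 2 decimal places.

T = 8/12 years.
F/S = 0.953/0.9647 = 0.9878719 = (growth of HKD) / (growth of NOK).
The NOK side grows by e^(0.0359×8/12) = 1.024222.
That pins the HKD growth at 1.0118001.
Take logs: ln 1.0118001 / (8/12) = 0.017597, so 1.76%.

1.76%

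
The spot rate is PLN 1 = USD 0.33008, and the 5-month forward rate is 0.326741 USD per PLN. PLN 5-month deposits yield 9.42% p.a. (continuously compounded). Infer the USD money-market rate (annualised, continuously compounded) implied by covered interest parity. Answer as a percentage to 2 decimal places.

6.98%

T = 5/12 years.
F/S = 0.326741/0.33008 = 0.9898843 = (growth of USD) / (growth of PLN).
PLN growth factor: e^(0.0942×5/12) = 1.0400305.
So the USD growth factor = 1.0295099.
Take logs: ln 1.0295099 / (5/12) = 0.069799, so 6.98%.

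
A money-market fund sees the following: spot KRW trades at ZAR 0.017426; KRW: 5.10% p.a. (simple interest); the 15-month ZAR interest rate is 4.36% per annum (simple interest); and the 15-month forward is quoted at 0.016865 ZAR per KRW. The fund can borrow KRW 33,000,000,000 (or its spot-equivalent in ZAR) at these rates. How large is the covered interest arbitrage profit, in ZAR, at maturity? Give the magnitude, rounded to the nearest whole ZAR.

ZAR 14,373,917

T = 15/12 years.
Invest the KRW and cover forward: 33,000,000,000 × 1.063750 × 0.016865 = ZAR 592,024,743.75.
Convert at spot and invest in ZAR: 33,000,000,000 × 0.017426 × 1.054500 = ZAR 606,398,661.00.
The quoted forward undervalues KRW, so borrow KRW, convert to ZAR at spot, deposit the ZAR at 4.36%, and buy KRW forward at 0.016865 to cover the loan.
Arbitrage profit = |592,024,743.75 − 606,398,661.00| = ZAR 14,373,917.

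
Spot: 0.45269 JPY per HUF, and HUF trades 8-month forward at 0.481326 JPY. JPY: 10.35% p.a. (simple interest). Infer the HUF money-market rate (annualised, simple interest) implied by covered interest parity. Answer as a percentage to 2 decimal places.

0.81%

T = 8/12 years.
By CIP, F/S equals the JPY-to-HUF growth ratio: 0.481326/0.45269 = 1.0632574.
JPY growth factor: 1 + 0.1035×8/12 = 1.069000.
So the HUF growth factor = 1.0054009.
r = (1.0054009 − 1)/(8/12) = 0.008101 → 0.81%.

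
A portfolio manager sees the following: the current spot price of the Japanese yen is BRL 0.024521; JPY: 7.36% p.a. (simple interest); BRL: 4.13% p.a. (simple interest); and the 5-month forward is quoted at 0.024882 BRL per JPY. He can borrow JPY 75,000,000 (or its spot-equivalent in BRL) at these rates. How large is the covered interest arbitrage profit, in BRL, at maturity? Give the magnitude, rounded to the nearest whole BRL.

BRL 52,656

T = 5/12 years.
Keep in JPY, deliver into the forward: 75,000,000·1.030666667·0.024882 = BRL 1,923,378.60.
Swap to BRL now, deposit: 75,000,000·0.024521·1.017208333 = BRL 1,870,722.42.
The quoted forward overvalues JPY, so borrow BRL, buy JPY at spot, deposit the JPY at 7.36%, and sell the proceeds forward at 0.024882.
The gap between the two covered legs is BRL 52,656.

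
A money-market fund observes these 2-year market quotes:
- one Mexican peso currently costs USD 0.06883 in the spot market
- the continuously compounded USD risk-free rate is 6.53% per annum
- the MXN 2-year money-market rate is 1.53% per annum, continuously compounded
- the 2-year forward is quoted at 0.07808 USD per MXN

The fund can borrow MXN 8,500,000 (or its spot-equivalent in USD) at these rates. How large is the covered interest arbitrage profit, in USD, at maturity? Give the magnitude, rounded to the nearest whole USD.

USD 17,625

T = 2 years.
Keep in MXN, deliver into the forward: 8,500,000·1.03107299·0.07808 = USD 684,302.52.
Swap to USD now, deposit: 8,500,000·0.06883·1.13951189 = USD 666,677.13.
The quoted forward overvalues MXN, so borrow USD, buy MXN at spot, deposit the MXN at 1.53%, and sell the proceeds forward at 0.07808.
Arbitrage profit = |684,302.52 − 666,677.13| = USD 17,625.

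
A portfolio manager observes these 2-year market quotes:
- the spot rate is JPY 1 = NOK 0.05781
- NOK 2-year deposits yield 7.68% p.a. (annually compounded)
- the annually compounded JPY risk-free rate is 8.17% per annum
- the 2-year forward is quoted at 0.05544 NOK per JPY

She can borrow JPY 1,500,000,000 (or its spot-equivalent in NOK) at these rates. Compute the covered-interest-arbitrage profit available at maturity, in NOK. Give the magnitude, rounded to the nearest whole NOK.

NOK 3,242,462

T = 2 years.
Keep in JPY, deliver into the forward: 1,500,000,000·1.17007489·0.05544 = NOK 97,303,427.85.
Swap to NOK now, deposit: 1,500,000,000·0.05781·1.15949824 = NOK 100,545,889.88.
The quoted forward undervalues JPY, so borrow JPY, convert to NOK at spot, deposit the NOK at 7.68%, and buy JPY forward at 0.05544 to cover the loan.
The gap between the two covered legs is NOK 3,242,462.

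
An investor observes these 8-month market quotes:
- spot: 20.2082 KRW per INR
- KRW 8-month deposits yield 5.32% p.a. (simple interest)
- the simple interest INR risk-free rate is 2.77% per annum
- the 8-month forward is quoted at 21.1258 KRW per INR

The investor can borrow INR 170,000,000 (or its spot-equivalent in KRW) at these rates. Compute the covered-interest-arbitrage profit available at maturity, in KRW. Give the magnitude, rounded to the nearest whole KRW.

T = 8/12 years.
Invest the INR and cover forward: 170,000,000 × 1.018466666667 × 21.1258 = KRW 3,657,706,928.13.
Convert at spot and invest in KRW: 170,000,000 × 20.2082 × 1.035466666667 = KRW 3,557,235,973.87.
The quoted forward overvalues INR, so borrow KRW, buy INR at spot, deposit the INR at 2.77%, and sell the proceeds forward at 21.1258.
Profit = 3,657,706,928.13 − 3,557,235,973.87 = KRW 100,470,954.

KRW 100,470,954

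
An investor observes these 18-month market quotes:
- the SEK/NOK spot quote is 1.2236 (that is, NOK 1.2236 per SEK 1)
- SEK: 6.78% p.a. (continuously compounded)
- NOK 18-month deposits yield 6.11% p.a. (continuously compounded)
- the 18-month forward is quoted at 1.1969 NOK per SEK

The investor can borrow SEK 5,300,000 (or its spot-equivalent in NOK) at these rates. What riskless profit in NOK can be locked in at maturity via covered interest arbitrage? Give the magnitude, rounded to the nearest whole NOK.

T = 18/12 years.
Invest the SEK and cover forward: 5,300,000 × 1.107051307 × 1.1969 = NOK 7,022,657.46.
Convert at spot and invest in NOK: 5,300,000 × 1.2236 × 1.095981162 = NOK 7,107,525.51.
The quoted forward undervalues SEK, so borrow SEK, convert to NOK at spot, deposit the NOK at 6.11%, and buy SEK forward at 1.1969 to cover the loan.
Profit = 7,107,525.51 − 7,022,657.46 = NOK 84,868.

NOK 84,868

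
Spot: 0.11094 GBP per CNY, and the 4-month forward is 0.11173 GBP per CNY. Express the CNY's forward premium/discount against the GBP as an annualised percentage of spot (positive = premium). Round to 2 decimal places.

+2.14%

T = 4/12 years.
Period premium: (0.11173 − 0.11094)/0.11094 = 0.0071210.
×(1/T) gives 2.14% p.a.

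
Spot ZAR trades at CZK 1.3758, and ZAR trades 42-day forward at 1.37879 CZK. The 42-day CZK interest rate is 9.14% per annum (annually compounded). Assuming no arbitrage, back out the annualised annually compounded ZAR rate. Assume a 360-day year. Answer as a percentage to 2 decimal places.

7.13%

T = 42/360 years.
F/S = 1.37879/1.3758 = 1.0021733 = (growth of CZK) / (growth of ZAR).
The CZK side grows by (1 + 0.0914)^(42/360) = 1.0102561.
That pins the ZAR growth at 1.0080653.
Annualise: 1.0080653^(360/42) − 1 = 0.071280 = 7.13%.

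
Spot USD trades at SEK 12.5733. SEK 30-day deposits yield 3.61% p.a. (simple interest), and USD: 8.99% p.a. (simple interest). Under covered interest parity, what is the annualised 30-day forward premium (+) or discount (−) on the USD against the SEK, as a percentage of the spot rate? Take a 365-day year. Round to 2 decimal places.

-5.34%

T = 30/365 years.
No-arbitrage forward: 12.5733 × 1.0029671 / 1.007389 = 12.5181099 SEK/USD.
(F − S)/S ÷ T = (12.5181099 − 12.5733)/12.5733/(30/365) = -0.053405 → -5.34%.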